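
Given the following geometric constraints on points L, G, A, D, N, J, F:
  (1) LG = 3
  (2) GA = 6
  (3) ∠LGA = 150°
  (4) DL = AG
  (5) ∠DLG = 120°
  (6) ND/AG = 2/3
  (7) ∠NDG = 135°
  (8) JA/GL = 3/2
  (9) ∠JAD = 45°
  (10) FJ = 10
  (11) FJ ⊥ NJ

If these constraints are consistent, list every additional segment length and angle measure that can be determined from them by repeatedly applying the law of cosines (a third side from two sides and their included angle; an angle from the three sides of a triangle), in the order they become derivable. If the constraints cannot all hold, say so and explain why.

The constraints are consistent. Derivable facts, in order:
After 1 step:
- GD = 3·√7
- LA ≈ 8.73
After 2 steps:
- GN ≈ 11.13
- ∠ALG = 20.1°
- ∠DGL = 40.89°
- ∠GAL = 9.9°
- ∠GDL = 19.11°
After 3 steps:
- ∠DGN = 14.72°
- ∠DNG = 30.28°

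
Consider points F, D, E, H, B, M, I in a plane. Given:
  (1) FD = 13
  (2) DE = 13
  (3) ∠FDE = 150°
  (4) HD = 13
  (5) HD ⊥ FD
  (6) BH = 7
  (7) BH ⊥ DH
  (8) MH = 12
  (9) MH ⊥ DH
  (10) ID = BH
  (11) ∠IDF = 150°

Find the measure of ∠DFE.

Step 1: By the law of cosines on triangle FDE: FE² = 13² + 13² − 2·13·13·cos(150°) = 630.72, so FE ≈ 25.11.
Step 2: By the inverse law of cosines on triangle DFE: cos(∠DFE) = (13² + 25.11² − 13²) / (2·13·25.11) = 630.72/652.97 = 0.9659, so ∠DFE = 15°.

Therefore, the measure of angle ∠DFE = 15°.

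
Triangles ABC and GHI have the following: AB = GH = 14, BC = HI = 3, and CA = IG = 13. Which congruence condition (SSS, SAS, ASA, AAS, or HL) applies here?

The given information matches SSS: All three pairs of corresponding sides are equal (Side-Side-Side).

SSS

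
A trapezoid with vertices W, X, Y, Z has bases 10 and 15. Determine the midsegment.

The midsegment (median) of a trapezoid connects the midpoints of the non-parallel sides.
Its length is the average of the two bases: (10 + 15) / 2 = 25/2.

25/2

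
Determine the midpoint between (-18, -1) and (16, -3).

The midpoint is the average of the coordinates:
x: (-18 + 16)/2 = -1
y: (-1 + -3)/2 = -2
Midpoint = (-1, -2)

(-1, -2)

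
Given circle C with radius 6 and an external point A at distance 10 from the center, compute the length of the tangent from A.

The tangent, radius, and line from the external point to the center form a right triangle.
The right angle is where the tangent meets the radius.
By the Pythagorean theorem: tangent² + 6² = 10²
tangent² = 100 - 36 = 64
tangent = 8

8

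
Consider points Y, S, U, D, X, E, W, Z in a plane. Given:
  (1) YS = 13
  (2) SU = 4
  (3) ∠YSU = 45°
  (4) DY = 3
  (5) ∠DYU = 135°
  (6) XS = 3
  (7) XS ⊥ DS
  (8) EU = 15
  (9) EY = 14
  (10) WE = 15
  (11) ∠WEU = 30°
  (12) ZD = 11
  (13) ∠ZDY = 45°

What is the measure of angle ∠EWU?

Step 1: By the law of cosines on triangle WEU: WU² = 15² + 15² − 2·15·15·cos(30°) = 60.29, so WU ≈ 7.76.
Step 2: By the inverse law of cosines on triangle EWU: cos(∠EWU) = (15² + 7.76² − 15²) / (2·15·7.76) = 60.29/232.94 = 0.2588, so ∠EWU = 75°.

Therefore, the measure of angle ∠EWU = 75°.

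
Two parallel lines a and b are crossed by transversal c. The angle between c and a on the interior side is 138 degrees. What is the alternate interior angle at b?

Alternate interior angles lie on opposite sides of the transversal, between the parallel lines.
By the alternate interior angle theorem, they are equal: 138 degrees.

138 degrees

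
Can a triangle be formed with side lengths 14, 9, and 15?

Check all three triangle inequalities:
14 + 9 = 23 > 15 ✓
14 + 15 = 29 > 9 ✓
9 + 15 = 24 > 14 ✓
All conditions hold, so these sides form a valid triangle.

Yes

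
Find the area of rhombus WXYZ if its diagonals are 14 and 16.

Area of a rhombus = (d1 * d2) / 2
Area = (14 * 16) / 2
Area = 224 / 2
Area = 112

112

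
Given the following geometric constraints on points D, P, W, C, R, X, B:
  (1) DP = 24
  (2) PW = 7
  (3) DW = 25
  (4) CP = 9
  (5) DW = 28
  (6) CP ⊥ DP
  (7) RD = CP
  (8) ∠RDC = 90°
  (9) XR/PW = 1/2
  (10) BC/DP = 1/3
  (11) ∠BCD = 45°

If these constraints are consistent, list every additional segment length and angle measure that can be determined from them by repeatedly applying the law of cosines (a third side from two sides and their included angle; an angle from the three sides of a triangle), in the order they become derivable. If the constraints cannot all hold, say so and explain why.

These constraints are not satisfiable: (3) DW = 25 and (5) DW = 28 assign two different lengths to the same segment. No planar figure meets all of them, so nothing further can be derived.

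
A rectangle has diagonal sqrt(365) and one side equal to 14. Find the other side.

The diagonal of a rectangle forms a right triangle with the two sides.
Rearranging the Pythagorean theorem: missing side = sqrt(d^2 - known^2).
= sqrt(365 - 196) = sqrt(169) = 13.

13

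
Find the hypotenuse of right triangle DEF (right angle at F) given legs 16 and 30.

DE = sqrt(16^2 + 30^2) = sqrt(1156) = 34

34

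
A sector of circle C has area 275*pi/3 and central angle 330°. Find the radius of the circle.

The sector covers 330°/360° = 11/12 of the full circle.
Full circle area = 275*pi/3 / 11/12 = 100*pi.
Since full area = πr², we get r² = 100*pi/π = 100, so r = 10.

10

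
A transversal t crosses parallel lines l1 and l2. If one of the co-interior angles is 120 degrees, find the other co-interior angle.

Co-interior angles sum to 180: 180 - 120 = 60 degrees.

60 degrees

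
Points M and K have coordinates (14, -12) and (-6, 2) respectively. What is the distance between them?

d = sqrt((-6 - 14)^2 + (2 - -12)^2)
d = sqrt(-20^2 + 14^2)
d = sqrt(400 + 196)
d = sqrt(596) = 2*sqrt(149)

2*sqrt(149)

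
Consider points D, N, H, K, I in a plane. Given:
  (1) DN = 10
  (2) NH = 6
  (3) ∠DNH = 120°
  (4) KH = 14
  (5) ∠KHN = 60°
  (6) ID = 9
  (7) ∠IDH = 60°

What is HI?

Step 1: By the law of cosines on triangle DNH: DH² = 10² + 6² − 2·10·6·cos(120°) = 196, so DH = 14.
Step 2: By the law of cosines on triangle HDI: HI² = 14² + 9² − 2·14·9·cos(60°) = 151, so HI = √151.

Therefore, the length of HI = √151.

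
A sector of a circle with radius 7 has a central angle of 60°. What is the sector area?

The full circle has area πr² = π(7)² = 49*pi.
The sector covers 60° out of 360°, a fraction of 1/6.
Sector area = 49*pi × 1/6 = 49*pi/6.

49*pi/6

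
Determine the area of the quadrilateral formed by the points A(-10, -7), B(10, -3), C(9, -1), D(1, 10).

Shoelace: sum of cross terms = 301, Area = (1/2)|301| = 301/2

301/2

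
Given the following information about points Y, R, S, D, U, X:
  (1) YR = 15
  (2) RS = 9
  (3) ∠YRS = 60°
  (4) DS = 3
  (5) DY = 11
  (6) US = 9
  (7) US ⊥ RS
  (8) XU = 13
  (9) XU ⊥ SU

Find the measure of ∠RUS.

Step 1: By the law of cosines on triangle USR: UR² = 9² + 9² − 2·9·9·cos(90°) = 162, so UR = 9·√2.
Step 2: By the inverse law of cosines on triangle RUS: cos(∠RUS) = ((9·√2)² + 9² − 9²) / (2·9·√2·9) = 162/229.1 = 0.7071, so ∠RUS = 45°.

Therefore, the measure of angle ∠RUS = 45°.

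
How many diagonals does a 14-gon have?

The number of diagonals in an n-gon is n(n - 3)/2.
For n = 14: 14(14 - 3)/2 = 14 × 11 / 2 = 77.

77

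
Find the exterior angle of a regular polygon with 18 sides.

Each exterior angle of a regular n-gon is 360 / n.
For n = 18: 360 / 18 = 20 degrees.

20 degrees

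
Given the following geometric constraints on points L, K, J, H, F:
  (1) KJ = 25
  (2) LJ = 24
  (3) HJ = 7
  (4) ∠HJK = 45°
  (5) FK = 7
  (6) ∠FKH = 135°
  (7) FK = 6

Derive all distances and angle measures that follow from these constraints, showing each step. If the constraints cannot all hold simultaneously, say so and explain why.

These constraints are not satisfiable: (5) FK = 7 and (7) FK = 6 assign two different lengths to the same segment. No planar figure meets all of them, so nothing further can be derived.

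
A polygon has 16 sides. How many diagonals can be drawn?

Total line segments between 16 vertices = C(16,2) = 120.
Subtract the 16 sides: 120 - 16 = 104 diagonals.

104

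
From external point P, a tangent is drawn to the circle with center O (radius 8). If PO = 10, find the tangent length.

Let T be the point of tangency. Then OT ⊥ PT (radius ⊥ tangent).
In right triangle OTP: OP² = OT² + PT²
10² = 8² + PT²
PT² = 36, PT = 6

6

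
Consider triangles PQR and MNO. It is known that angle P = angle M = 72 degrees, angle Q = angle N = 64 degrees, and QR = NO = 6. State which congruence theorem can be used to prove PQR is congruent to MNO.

Consider the given information: angle P = angle M = 72 degrees, angle Q = angle N = 64 degrees, and QR = NO = 6
This is not SSS or ASA: SSS requires all three pairs of sides, but we don't have that. ASA requires two angles and the side between them.
The correct criterion is AAS. Two pairs of corresponding angles and a non-included side are equal (Angle-Angle-Side).

AAS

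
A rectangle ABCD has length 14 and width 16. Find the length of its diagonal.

d = sqrt(14^2 + 16^2) = sqrt(452) = 2*sqrt(113)

2*sqrt(113)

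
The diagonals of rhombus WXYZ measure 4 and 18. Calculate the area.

The diagonals of a rhombus divide it into four right triangles.
Each triangle has legs 4/ 2 = 2 and 18/2 = 9, so each has area (1/2)*2*9 = 9.
Four such triangles give total area = (d1 * d2) / 2 = 36.

36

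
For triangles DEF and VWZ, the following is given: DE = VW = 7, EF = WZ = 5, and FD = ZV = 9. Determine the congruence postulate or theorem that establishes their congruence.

The given information provides:
DE = VW = 7, EF = WZ = 5, and FD = ZV = 9
This matches the SSS congruence theorem.
All three pairs of corresponding sides are equal (Side-Side-Side).

SSS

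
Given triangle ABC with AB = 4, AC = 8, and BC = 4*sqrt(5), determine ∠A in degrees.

cos(A) = (4² + 8² - (4*sqrt(5))²) / (2 × 4 × 8) = 0, so A = arccos(0) = 90°.

90°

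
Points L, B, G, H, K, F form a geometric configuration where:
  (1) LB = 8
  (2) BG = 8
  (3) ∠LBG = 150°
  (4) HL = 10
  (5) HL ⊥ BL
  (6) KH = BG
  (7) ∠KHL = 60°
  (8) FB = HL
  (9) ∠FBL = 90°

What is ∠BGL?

Step 1: By the law of cosines on triangle GBL: GL² = 8² + 8² − 2·8·8·cos(150°) = 238.85, so GL ≈ 15.45.
Step 2: By the inverse law of cosines on triangle BGL: cos(∠BGL) = (8² + 15.45² − 8²) / (2·8·15.45) = 238.85/247.28 = 0.9659, so ∠BGL = 15°.

Therefore, the measure of angle ∠BGL = 15°.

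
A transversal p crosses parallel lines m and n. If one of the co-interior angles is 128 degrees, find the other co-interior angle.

Co-interior angles sum to 180: 180 - 128 = 52 degrees.

52 degrees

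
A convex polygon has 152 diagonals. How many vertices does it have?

Using d = n(n - 3)/2, we solve 152 = n(n - 3)/2.
So n(n - 3) = 304.
Testing n = 19: 19 * 16 = 304 = 304. Correct.
The polygon has 19 sides.

19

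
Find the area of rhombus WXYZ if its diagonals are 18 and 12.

Area = (18 * 12) / 2 = 216 / 2 = 108

108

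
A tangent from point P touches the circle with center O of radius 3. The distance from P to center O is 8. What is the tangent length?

tangent = √(d² - r²) = √(8² - 3²) = √(64 - 9) = √55 = sqrt(55)

sqrt(55)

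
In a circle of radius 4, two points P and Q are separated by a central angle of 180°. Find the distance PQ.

Drop a perpendicular from the center to the chord, bisecting both the chord and the central angle.
Each half-chord = r sin(θ/2) = 4 sin(90°).
The full chord = 2 × 4 × sin(90°) = 8.

8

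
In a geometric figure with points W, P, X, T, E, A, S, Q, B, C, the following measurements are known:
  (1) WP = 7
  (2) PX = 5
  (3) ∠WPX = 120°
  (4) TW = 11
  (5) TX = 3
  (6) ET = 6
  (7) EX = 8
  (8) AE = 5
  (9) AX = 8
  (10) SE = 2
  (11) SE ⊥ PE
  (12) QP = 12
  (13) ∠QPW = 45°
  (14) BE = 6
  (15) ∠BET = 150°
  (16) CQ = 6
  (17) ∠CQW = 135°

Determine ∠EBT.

Step 1: By the law of cosines on triangle BET: BT² = 6² + 6² − 2·6·6·cos(150°) = 134.35, so BT ≈ 11.59.
Step 2: By the inverse law of cosines on triangle EBT: cos(∠EBT) = (6² + 11.59² − 6²) / (2·6·11.59) = 134.35/139.09 = 0.9659, so ∠EBT = 15°.

Therefore, the measure of angle ∠EBT = 15°.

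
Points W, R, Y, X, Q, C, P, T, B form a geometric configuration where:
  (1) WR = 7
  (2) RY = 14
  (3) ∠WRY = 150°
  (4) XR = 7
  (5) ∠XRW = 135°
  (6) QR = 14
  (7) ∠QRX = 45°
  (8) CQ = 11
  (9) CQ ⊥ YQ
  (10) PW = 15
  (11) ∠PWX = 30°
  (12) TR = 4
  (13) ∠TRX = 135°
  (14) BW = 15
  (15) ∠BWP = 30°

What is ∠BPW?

Step 1: By the law of cosines on triangle PWB: PB² = 15² + 15² − 2·15·15·cos(30°) = 60.29, so PB ≈ 7.76.
Step 2: By the inverse law of cosines on triangle BPW: cos(∠BPW) = (7.76² + 15² − 15²) / (2·7.76·15) = 60.29/232.94 = 0.2588, so ∠BPW = 75°.

Therefore, the measure of angle ∠BPW = 75°.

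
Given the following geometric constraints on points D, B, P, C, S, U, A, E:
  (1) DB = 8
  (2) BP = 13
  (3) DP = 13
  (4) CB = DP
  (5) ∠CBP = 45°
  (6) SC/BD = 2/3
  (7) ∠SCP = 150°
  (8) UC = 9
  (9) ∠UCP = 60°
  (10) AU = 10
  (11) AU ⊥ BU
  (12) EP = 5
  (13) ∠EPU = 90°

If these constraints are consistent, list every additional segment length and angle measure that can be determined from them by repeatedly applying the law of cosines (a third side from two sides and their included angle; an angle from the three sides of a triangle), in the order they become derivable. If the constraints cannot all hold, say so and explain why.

The constraints are consistent. Derivable facts, in order:
After 1 step:
- PC ≈ 9.95
- ∠BDP = 72.08°
- ∠BPD = 35.84°
- ∠DBP = 72.08°
After 2 steps:
- PS ≈ 14.81
- PU ≈ 9.51
- ∠BCP = 67.5°
- ∠BPC = 67.5°
After 3 steps:
- UE ≈ 10.74
- ∠CPS = 10.37°
- ∠CPU = 55.04°
- ∠CSP = 19.63°
- ∠CUP = 64.96°
After 4 steps:
- ∠EUP = 27.73°
- ∠PEU = 62.27°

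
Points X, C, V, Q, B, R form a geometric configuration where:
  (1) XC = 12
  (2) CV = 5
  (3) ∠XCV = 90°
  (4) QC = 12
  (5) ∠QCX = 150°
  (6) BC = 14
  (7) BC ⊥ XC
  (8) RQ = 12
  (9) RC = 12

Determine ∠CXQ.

Step 1: By the law of cosines on triangle XCQ: XQ² = 12² + 12² − 2·12·12·cos(150°) = 537.42, so XQ ≈ 23.18.
Step 2: By the inverse law of cosines on triangle CXQ: cos(∠CXQ) = (12² + 23.18² − 12²) / (2·12·23.18) = 537.42/556.37 = 0.9659, so ∠CXQ = 15°.

Therefore, the measure of angle ∠CXQ = 15°.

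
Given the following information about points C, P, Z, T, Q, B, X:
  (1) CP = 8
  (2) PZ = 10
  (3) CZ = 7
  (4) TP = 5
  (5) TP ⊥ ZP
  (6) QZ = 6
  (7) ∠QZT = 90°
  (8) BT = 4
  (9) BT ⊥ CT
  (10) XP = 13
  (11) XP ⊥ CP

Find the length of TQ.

Step 1: By the law of cosines on triangle ZPT: ZT² = 10² + 5² − 2·10·5·cos(90°) = 125, so ZT = 5·√5.
Step 2: By the law of cosines on triangle TZQ: TQ² = (5·√5)² + 6² − 2·5·√5·6·cos(90°) = 161, so TQ = √161.

Therefore, the length of TQ = √161.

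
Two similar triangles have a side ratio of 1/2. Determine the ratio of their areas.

Area ratio = (side ratio)^2 = (1/2)^2 = 1:4.

1:4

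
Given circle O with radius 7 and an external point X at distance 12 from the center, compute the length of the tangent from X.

Let T be the point of tangency. Then OT ⊥ XT (radius ⊥ tangent).
In right triangle OTX: OX² = OT² + XT²
12² = 7² + XT²
XT² = 95, XT = sqrt(95)

sqrt(95)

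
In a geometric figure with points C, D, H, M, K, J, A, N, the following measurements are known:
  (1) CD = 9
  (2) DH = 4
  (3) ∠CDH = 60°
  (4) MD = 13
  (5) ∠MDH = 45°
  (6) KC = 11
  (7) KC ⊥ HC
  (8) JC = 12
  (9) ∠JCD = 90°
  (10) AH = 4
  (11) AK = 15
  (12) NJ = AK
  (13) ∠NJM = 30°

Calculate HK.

Step 1: By the law of cosines on triangle CDH: CH² = 9² + 4² − 2·9·4·cos(60°) = 61, so CH = √61.
Step 2: By the law of cosines on triangle HCK: HK² = √61² + 11² − 2·√61·11·cos(90°) = 182, so HK = √182.

Therefore, the length of HK = √182.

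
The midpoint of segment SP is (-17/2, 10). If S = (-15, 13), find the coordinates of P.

Using the midpoint formula: M = ((x1 + x2)/2, (y1 + y2)/2)
We know M = (-17/2, 10) and S = (-15, 13)
For x: -17/2 = (-15 + x2)/2, so x2 = 2*-17/2 - -15 = -2
For y: 10 = (13 + y2)/2, so y2 = 2*10 - 13 = 7
P = (-2, 7)

(-2, 7)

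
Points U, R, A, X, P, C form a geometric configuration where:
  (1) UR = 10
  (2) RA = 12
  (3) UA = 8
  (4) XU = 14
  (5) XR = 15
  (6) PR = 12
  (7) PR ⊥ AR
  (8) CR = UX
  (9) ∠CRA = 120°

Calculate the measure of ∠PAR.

Step 1: By the law of cosines on triangle ARP: AP² = 12² + 12² − 2·12·12·cos(90°) = 288, so AP = 12·√2.
Step 2: By the inverse law of cosines on triangle PAR: cos(∠PAR) = ((12·√2)² + 12² − 12²) / (2·12·√2·12) = 288/407.29 = 0.7071, so ∠PAR = 45°.

Therefore, the measure of angle ∠PAR = 45°.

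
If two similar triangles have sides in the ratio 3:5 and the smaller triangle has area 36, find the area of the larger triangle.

For similar figures, the area ratio equals the square of the side ratio.
Side ratio (the smaller triangle to the larger triangle) = 3:5, so area ratio = 3^2:5^2 = 9:25.
If the area of the smaller triangle is 36, then the area of the larger triangle = 36 * (25/9) = 100.

100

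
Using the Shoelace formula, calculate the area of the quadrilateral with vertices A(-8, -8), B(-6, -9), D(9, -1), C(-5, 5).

Using the Shoelace formula for a quadrilateral (vertices in order):
Area = (1/2)|sum of (x_i * y_(i+1) - x_(i+1) * y_i)|
Terms: (-8*-9 - -6*-8) = 24, (-6*-1 - 9*-9) = 87, (9*5 - -5*-1) = 40, (-5*-8 - -8*5) = 80
Sum = 231
Area = (1/2)(231) = 231/2

231/2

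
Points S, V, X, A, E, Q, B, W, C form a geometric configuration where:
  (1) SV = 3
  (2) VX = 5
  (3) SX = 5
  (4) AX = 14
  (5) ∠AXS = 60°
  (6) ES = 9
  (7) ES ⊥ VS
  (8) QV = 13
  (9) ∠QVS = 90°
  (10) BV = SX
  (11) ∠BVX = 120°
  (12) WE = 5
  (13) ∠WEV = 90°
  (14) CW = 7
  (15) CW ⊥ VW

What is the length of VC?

Step 1: By the law of cosines on triangle ESV: EV² = 9² + 3² − 2·9·3·cos(90°) = 90, so EV = 3·√10.
Step 2: By the law of cosines on triangle VEW: VW² = (3·√10)² + 5² − 2·3·√10·5·cos(90°) = 115, so VW = √115.
Step 3: By the law of cosines on triangle VWC: VC² = √115² + 7² − 2·√115·7·cos(90°) = 164, so VC = 2·√41.

Therefore, the length of VC = 2·√41.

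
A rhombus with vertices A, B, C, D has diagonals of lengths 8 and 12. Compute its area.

Area of a rhombus = (d1 * d2) / 2
Area = (8 * 12) / 2
Area = 96 / 2
Area = 48

48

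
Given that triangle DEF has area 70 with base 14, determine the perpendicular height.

Rearranging the area formula Area = (1/2) * base * height:
height = 2 * Area / base = 2 * 70 / 14 = 10.

10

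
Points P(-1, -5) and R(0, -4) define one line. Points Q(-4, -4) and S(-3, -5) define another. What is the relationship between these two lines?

Slope of line 1: m1 = (-4 - -5)/(0 - -1) = 1/1 = 1
Slope of line 2: m2 = (-5 - -4)/(-3 - -4) = -1/1 = -1
Two lines are perpendicular when the product of their slopes is -1 (negative reciprocals).
m1 * m2 = (1) * (-1) = -1, confirming perpendicularity.

Perpendicular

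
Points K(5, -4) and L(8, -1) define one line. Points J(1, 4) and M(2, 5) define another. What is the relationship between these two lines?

Slope of line 1: m1 = (-1 - -4)/(8 - 5) = 3/3 = 1
Slope of line 2: m2 = (5 - 4)/(2 - 1) = 1/1 = 1
Two lines are parallel if and only if they have equal slopes (or both are vertical).
Here m1 = m2 = 1, confirming the lines are parallel.

Parallel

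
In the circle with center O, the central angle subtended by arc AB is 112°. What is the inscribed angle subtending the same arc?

An inscribed angle intercepts an arc from a point on the circle, while the central angle intercepts the same arc from the center.
The inscribed angle is always half the central angle: 112° / 2 = 56°.

56°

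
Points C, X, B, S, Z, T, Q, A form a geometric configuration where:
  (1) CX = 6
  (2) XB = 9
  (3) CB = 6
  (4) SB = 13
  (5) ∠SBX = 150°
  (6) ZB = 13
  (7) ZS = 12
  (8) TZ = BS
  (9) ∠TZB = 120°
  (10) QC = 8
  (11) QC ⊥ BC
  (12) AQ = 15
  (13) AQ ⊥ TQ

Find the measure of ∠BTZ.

From the given relations: TZ = BS = 13.
Step 1: By the law of cosines on triangle TZB: TB² = 13² + 13² − 2·13·13·cos(120°) = 507, so TB = 13·√3.
Step 2: By the inverse law of cosines on triangle BTZ: cos(∠BTZ) = ((13·√3)² + 13² − 13²) / (2·13·√3·13) = 507/585.43 = 0.866, so ∠BTZ = 30°.

Therefore, the measure of angle ∠BTZ = 30°.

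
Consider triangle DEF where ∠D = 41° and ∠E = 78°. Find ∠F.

The interior angles sum to 180°: angle F = 180 - 41 - 78 = 61°.
The triangle is acute (angles 41°, 78°, 61°).

61 degrees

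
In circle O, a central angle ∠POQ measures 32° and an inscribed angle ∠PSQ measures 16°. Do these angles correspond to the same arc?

By the inscribed angle theorem, if both angles subtend the same arc, the inscribed angle must be half the central angle.
Half of 32° = 16°, which equals the given inscribed angle of 16°.
Therefore, yes, they correspond to the same arc.

Yes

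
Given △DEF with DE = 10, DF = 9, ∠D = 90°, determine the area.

Area = (1/2) * DE * DF * sin(D)
Area = (1/2) * 10 * 9 * sin(90°)
Area = (1/2) * 10 * 9 * 1
Area = 45

45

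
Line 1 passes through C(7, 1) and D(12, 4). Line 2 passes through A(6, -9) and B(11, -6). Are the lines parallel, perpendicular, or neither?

Slope of line 1: m1 = (4 - 1)/(12 - 7) = 3/5 = 3/5
Slope of line 2: m2 = (-6 - -9)/(11 - 6) = 3/5 = 3/5
m1 = m2, so the lines are parallel.

Parallel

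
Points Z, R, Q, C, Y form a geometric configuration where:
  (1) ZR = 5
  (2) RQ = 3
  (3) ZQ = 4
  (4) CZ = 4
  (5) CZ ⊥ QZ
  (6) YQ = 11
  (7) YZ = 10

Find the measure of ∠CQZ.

Step 1: By the law of cosines on triangle QZC: QC² = 4² + 4² − 2·4·4·cos(90°) = 32, so QC = 4·√2.
Step 2: By the inverse law of cosines on triangle CQZ: cos(∠CQZ) = ((4·√2)² + 4² − 4²) / (2·4·√2·4) = 32/45.25 = 0.7071, so ∠CQZ = 45°.

Therefore, the measure of angle ∠CQZ = 45°.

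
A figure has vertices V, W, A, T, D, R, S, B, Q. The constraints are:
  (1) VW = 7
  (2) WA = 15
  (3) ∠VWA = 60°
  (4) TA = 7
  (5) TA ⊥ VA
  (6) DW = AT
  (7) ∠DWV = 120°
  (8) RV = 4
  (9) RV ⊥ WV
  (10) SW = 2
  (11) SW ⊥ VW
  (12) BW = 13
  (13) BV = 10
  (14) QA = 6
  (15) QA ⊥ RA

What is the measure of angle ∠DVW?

From the given relations: DW = AT = 7.
Step 1: By the law of cosines on triangle VWD: VD² = 7² + 7² − 2·7·7·cos(120°) = 147, so VD = 7·√3.
Step 2: By the inverse law of cosines on triangle DVW: cos(∠DVW) = ((7·√3)² + 7² − 7²) / (2·7·√3·7) = 147/169.74 = 0.866, so ∠DVW = 30°.

Therefore, the measure of angle ∠DVW = 30°.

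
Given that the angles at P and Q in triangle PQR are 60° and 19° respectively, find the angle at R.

Let angle R = x. Then 60 + 19 + x = 180.
x = 180 - 79 = 101 degrees.

101 degrees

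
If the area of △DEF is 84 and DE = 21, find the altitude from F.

Area = (1/2) * base * height
height = 2 * Area / base
height = 2 * 84 / 21
height = 168 / 21
height = 8

8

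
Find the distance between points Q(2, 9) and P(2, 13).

The horizontal distance is |2 - 2| = 0 and the vertical distance is |13 - 9| = 4.
By the Pythagorean theorem, d = sqrt(0^2 + 4^2) = sqrt(16) = 4.

4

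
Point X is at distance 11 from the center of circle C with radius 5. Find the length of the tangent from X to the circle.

The tangent, radius, and line from the external point to the center form a right triangle.
The right angle is where the tangent meets the radius.
By the Pythagorean theorem: tangent² + 5² = 11²
tangent² = 121 - 25 = 96
tangent = 4*sqrt(6)

4*sqrt(6)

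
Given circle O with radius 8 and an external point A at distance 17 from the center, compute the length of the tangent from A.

tangent = √(d² - r²) = √(17² - 8²) = √(289 - 64) = √225 = 15

15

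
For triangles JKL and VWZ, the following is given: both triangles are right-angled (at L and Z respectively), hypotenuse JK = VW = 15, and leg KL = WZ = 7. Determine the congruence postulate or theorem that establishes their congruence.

The given information provides:
both triangles are right-angled (at L and Z respectively), hypotenuse JK = VW = 15, and leg KL = WZ = 7
This matches the HL congruence theorem.
The hypotenuse and one leg of two right triangles are equal (Hypotenuse-Leg).

HL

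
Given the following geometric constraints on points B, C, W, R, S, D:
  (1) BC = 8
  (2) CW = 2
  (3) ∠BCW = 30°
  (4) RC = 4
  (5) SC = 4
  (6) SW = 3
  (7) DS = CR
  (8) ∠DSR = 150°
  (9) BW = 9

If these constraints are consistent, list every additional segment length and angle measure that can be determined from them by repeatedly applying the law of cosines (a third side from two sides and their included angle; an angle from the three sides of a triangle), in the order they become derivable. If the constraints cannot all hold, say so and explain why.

These constraints are not satisfiable: (1), (2) and (3) already determine BW: by the law of cosines BW² = 8² + 2² − 2·8·2·cos(30°) = 40.29, so BW ≈ 6.35, which contradicts (9) BW = 9. No planar figure meets all of them, so nothing further can be derived.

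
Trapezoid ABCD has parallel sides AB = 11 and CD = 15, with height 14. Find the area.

Area of a trapezoid = (base1 + base2) * height / 2
Area = (11 + 15) * 14 / 2
Area = 26 * 14 / 2
Area = 364 / 2
Area = 182

182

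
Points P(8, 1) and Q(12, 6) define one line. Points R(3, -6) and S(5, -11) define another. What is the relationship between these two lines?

Slope of line 1: m1 = (6 - 1)/(12 - 8) = 5/4 = 5/4
Slope of line 2: m2 = (-11 - -6)/(5 - 3) = -5/2 = -5/2
For parallel lines we need equal slopes: 5/4 != -5/2.
For perpendicular lines we need m1*m2 = -1: (5/4)(-5/2) = -25/8 != -1.
Since neither condition holds, the lines are neither parallel nor perpendicular.

Neither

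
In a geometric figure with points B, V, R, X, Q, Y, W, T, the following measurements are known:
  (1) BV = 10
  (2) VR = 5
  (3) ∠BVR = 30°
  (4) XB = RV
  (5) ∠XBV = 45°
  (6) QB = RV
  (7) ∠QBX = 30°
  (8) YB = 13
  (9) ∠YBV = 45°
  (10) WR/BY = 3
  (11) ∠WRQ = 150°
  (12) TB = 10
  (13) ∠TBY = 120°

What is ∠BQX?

From the given relations: QB = RV = 5; XB = RV = 5.
Step 1: By the law of cosines on triangle QBX: QX² = 5² + 5² − 2·5·5·cos(30°) = 6.7, so QX ≈ 2.59.
Step 2: By the inverse law of cosines on triangle BQX: cos(∠BQX) = (5² + 2.59² − 5²) / (2·5·2.59) = 6.7/25.88 = 0.2588, so ∠BQX = 75°.

Therefore, the measure of angle ∠BQX = 75°.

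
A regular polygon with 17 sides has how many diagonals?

Each of the 17 vertices connects to 14 non-adjacent vertices via diagonals.
Total connections = 17 × 14 = 238, but each diagonal is counted twice.
Number of diagonals = 238 / 2 = 119.

119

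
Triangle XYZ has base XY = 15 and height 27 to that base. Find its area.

A triangle's area is half the area of a rectangle with the same base and height.
Area = (1/2) * 15 * 27 = 405/2.

405/2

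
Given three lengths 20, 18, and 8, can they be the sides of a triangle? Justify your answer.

Sort the sides: 8, 18, 20.
It suffices to check that the sum of the two smallest exceeds the largest:
8 + 18 = 26 > 20. ✓
Yes, a valid triangle can be formed.

Yes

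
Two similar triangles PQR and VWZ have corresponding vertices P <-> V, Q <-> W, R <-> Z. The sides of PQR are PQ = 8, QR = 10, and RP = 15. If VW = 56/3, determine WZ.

Since the triangles are similar, the ratio of corresponding sides is constant.
Scale factor k = VW / PQ = 56/3 / 8 = 7/3
WZ = k * QR = 7/3 * 10 = 70/3

70/3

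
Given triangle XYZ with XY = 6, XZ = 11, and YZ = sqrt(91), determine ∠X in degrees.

When all three sides of a triangle are known, the law of cosines can be rearranged to find any angle.
cos(C) = (a² + b² - c²) / (2ab) gives cos(X) = 1/2.
Taking the inverse cosine: X = 60°.

60°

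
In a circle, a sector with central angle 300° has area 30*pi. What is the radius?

Sector area A = πr² × θ/360, so r² = 360A / (πθ).
r² = 360 × 30*pi / (π × 300)
r² = 36
r = 6

6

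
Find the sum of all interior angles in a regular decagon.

The sum of interior angles of an n-sided polygon is (n - 2) * 180.
For n = 10: (10 - 2) * 180 = 8 * 180 = 1440 degrees.

1440 degrees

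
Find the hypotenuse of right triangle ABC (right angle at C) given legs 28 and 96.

By the Pythagorean theorem: AB^2 = AC^2 + BC^2
AB^2 = 28^2 + 96^2 = 784 + 9216 = 10000
AB = sqrt(10000) = 100

100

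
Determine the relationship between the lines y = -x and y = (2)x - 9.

Slope of line 1: m1 = -1
Slope of line 2: m2 = 2
m1 != m2 (-1 != 2), so not parallel.
m1 * m2 = (-1) * (2) = -2 != -1, so not perpendicular.
The lines are neither parallel nor perpendicular.

Neither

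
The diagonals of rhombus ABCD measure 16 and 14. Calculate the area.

The diagonals of a rhombus divide it into four right triangles.
Each triangle has legs 16/ 2 = 8 and 14/2 = 7, so each has area (1/2)*8*7 = 28.
Four such triangles give total area = (d1 * d2) / 2 = 112.

112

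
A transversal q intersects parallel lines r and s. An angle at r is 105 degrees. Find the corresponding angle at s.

Corresponding angles formed by parallel lines and a transversal are equal.
The given angle is 105 degrees.
The corresponding angle = 105 degrees.

105 degrees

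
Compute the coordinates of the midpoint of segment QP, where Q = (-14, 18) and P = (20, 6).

The midpoint is the average of the coordinates:
x: (-14 + 20)/2 = 3
y: (18 + 6)/2 = 12
Midpoint = (3, 12)

(3, 12)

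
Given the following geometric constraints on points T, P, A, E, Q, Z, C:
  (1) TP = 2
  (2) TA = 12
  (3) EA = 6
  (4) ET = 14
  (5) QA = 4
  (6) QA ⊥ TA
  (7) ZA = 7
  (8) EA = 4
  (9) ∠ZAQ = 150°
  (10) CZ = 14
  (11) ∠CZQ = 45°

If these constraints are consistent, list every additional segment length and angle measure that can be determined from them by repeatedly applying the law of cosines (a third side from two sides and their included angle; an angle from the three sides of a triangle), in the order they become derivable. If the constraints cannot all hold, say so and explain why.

These constraints are not satisfiable: (3) EA = 6 and (8) EA = 4 assign two different lengths to the same segment. No planar figure meets all of them, so nothing further can be derived.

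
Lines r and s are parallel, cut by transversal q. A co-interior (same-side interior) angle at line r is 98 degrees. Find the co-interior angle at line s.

Co-interior angles (same-side interior) formed by parallel lines and a transversal are supplementary (sum to 180 degrees).
The given angle is 98 degrees.
The co-interior angle = 180 - 98 = 82 degrees.

82 degrees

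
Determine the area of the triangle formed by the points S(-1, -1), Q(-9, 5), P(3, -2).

Shoelace: Area = (1/2)|-1(5--2) + -9(-2--1) + 3(-1-5)| = (1/2)(16) = 8

8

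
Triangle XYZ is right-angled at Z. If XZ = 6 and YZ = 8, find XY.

By the Pythagorean theorem: XY^2 = XZ^2 + YZ^2
XY^2 = 6^2 + 8^2 = 36 + 64 = 100
XY = sqrt(100) = 10

10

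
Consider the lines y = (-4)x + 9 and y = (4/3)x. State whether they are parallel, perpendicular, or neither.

Slope of line 1: m1 = -4
Slope of line 2: m2 = 4/3
For parallel lines we need equal slopes: -4 != 4/3.
For perpendicular lines we need m1*m2 = -1: (-4)(4/3) = -16/3 != -1.
Since neither condition holds, the lines are neither parallel nor perpendicular.

Neither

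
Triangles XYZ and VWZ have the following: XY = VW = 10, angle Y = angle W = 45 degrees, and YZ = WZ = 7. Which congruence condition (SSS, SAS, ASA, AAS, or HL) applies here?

The given information provides:
XY = VW = 10, angle Y = angle W = 45 degrees, and YZ = WZ = 7
This matches the SAS congruence theorem.
Two pairs of corresponding sides and the included angle are equal (Side-Angle-Side).

SAS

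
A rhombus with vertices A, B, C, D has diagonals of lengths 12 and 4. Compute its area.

Area = (12 * 4) / 2 = 48 / 2 = 24

24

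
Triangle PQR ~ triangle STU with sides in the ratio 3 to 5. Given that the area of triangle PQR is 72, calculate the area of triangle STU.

The ratio of areas of similar triangles = (side ratio)^2.
Side ratio = 3:5, so area ratio = 9:25.
Area of STU / Area of PQR = 25/9
Area of STU = 72 * 25/9 = 200

200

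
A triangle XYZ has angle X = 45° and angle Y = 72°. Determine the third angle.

angle Z = 180 - 45 - 72 = 63 degrees.

63 degrees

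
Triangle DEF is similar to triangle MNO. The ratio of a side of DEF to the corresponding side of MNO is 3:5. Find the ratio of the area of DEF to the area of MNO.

The ratio of areas of similar triangles equals the square of the side ratio.
Side ratio = 3:5
Area ratio = (3/5)^2 = 9/25 = 9:25

9:25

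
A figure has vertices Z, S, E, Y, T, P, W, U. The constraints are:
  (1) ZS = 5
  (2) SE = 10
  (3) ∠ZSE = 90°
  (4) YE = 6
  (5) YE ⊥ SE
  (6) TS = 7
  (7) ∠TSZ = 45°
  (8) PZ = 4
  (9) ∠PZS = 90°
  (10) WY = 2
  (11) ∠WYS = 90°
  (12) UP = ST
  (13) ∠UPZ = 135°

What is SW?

Step 1: By the law of cosines on triangle SEY: SY² = 10² + 6² − 2·10·6·cos(90°) = 136, so SY = 2·√34.
Step 2: By the law of cosines on triangle SYW: SW² = (2·√34)² + 2² − 2·2·√34·2·cos(90°) = 140, so SW = 2·√35.

Therefore, the length of SW = 2·√35.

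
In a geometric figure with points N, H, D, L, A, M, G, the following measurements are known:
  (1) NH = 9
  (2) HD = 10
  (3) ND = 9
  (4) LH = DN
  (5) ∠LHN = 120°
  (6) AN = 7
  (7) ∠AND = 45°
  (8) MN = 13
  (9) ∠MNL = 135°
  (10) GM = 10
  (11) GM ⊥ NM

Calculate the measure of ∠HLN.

From the given relations: LH = DN = 9.
Step 1: By the law of cosines on triangle LHN: LN² = 9² + 9² − 2·9·9·cos(120°) = 243, so LN = 9·√3.
Step 2: By the inverse law of cosines on triangle HLN: cos(∠HLN) = (9² + (9·√3)² − 9²) / (2·9·9·√3) = 243/280.59 = 0.866, so ∠HLN = 30°.

Therefore, the measure of angle ∠HLN = 30°.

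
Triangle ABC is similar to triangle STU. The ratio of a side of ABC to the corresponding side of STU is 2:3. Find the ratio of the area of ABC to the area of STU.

The ratio of areas of similar triangles equals the square of the side ratio.
Side ratio = 2:3
Area ratio = (2/3)^2 = 4/9 = 4:9

4:9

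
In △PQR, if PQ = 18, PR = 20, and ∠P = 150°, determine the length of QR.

Law of cosines: QR^2 = 18^2 + 20^2 - 2(18)(20)cos(150°) = 360*sqrt(3) + 724, so QR = 2*sqrt(90*sqrt(3) + 181).

2*sqrt(90*sqrt(3) + 181)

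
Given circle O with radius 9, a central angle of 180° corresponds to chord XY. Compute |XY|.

Chord = 2(9) sin(90°) = 18

18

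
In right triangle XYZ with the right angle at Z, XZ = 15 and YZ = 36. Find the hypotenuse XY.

XY = sqrt(15^2 + 36^2) = sqrt(1521) = 39

39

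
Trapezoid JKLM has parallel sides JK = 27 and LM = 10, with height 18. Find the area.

A trapezoid's area equals the midsegment times the height.
The midsegment is (27 + 10) / 2 = 37/2.
Area = 37/2 * 18 = 333.

333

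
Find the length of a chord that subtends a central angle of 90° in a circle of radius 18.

Chord = 2(18) sin(45°) = 18*sqrt(2)

18*sqrt(2)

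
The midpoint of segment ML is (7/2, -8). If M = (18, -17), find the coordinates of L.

Using the midpoint formula: M = ((x1 + x2)/2, (y1 + y2)/2)
We know M = (7/2, -8) and M = (18, -17)
For x: 7/2 = (18 + x2)/2, so x2 = 2*7/2 - 18 = -11
For y: -8 = (-17 + y2)/2, so y2 = 2*-8 - -17 = 1
L = (-11, 1)

(-11, 1)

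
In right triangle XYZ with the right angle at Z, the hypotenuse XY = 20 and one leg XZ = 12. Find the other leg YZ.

Rearranging the Pythagorean theorem to solve for the unknown leg:
leg^2 = hypotenuse^2 - known_leg^2 = 400 - 144 = 256
leg = sqrt(256) = 16.

16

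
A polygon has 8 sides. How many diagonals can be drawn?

Total line segments between 8 vertices = C(8,2) = 28.
Subtract the 8 sides: 28 - 8 = 20 diagonals.

20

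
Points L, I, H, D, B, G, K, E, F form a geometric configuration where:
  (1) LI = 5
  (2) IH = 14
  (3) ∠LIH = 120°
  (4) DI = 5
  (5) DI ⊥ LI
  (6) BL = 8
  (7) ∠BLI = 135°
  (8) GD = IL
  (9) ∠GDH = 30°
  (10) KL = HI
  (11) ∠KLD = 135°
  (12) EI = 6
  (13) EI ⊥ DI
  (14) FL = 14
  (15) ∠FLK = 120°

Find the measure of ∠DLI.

Step 1: By the law of cosines on triangle LID: LD² = 5² + 5² − 2·5·5·cos(90°) = 50, so LD = 5·√2.
Step 2: By the inverse law of cosines on triangle DLI: cos(∠DLI) = ((5·√2)² + 5² − 5²) / (2·5·√2·5) = 50/70.71 = 0.7071, so ∠DLI = 45°.

Therefore, the measure of angle ∠DLI = 45°.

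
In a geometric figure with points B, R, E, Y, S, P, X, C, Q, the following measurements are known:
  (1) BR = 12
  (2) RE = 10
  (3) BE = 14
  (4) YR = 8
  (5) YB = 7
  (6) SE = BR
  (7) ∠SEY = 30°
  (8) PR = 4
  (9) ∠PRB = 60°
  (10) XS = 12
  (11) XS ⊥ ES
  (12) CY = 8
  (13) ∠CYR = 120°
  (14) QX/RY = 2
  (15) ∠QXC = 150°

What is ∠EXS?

From the given relations: SE = BR = 12.
Step 1: By the law of cosines on triangle XSE: XE² = 12² + 12² − 2·12·12·cos(90°) = 288, so XE = 12·√2.
Step 2: By the inverse law of cosines on triangle EXS: cos(∠EXS) = ((12·√2)² + 12² − 12²) / (2·12·√2·12) = 288/407.29 = 0.7071, so ∠EXS = 45°.

Therefore, the measure of angle ∠EXS = 45°.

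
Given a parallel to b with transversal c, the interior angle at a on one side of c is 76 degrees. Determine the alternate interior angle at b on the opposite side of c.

Alternate interior angles lie on opposite sides of the transversal, between the parallel lines.
By the alternate interior angle theorem, they are equal: 76 degrees.

76 degrees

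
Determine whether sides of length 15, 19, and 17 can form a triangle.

Sort the sides: 15, 17, 19.
It suffices to check that the sum of the two smallest exceeds the largest:
15 + 17 = 32 > 19. ✓
Yes, a valid triangle can be formed.

Yes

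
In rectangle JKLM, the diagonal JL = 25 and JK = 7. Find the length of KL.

b = sqrt(d^2 - a^2) = sqrt(625 - 49) = sqrt(576) = 24

24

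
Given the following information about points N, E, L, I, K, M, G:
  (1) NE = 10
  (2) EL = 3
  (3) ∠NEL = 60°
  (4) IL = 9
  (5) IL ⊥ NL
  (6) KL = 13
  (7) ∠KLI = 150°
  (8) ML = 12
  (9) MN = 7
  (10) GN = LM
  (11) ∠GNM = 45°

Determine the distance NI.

Step 1: By the law of cosines on triangle LEN: LN² = 3² + 10² − 2·3·10·cos(60°) = 79, so LN = √79.
Step 2: By the law of cosines on triangle NLI: NI² = √79² + 9² − 2·√79·9·cos(90°) = 160, so NI = 4·√10.

Therefore, the length of NI = 4·√10.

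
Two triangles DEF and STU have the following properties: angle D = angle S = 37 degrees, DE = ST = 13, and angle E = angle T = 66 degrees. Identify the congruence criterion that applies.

The given information provides:
angle D = angle S = 37 degrees, DE = ST = 13, and angle E = angle T = 66 degrees
This matches the ASA congruence theorem.
Two pairs of corresponding angles and the included side are equal (Angle-Side-Angle).

ASA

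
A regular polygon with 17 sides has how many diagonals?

The number of diagonals in an n-gon is n(n - 3)/2.
For n = 17: 17(17 - 3)/2 = 17 × 14 / 2 = 119.

119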